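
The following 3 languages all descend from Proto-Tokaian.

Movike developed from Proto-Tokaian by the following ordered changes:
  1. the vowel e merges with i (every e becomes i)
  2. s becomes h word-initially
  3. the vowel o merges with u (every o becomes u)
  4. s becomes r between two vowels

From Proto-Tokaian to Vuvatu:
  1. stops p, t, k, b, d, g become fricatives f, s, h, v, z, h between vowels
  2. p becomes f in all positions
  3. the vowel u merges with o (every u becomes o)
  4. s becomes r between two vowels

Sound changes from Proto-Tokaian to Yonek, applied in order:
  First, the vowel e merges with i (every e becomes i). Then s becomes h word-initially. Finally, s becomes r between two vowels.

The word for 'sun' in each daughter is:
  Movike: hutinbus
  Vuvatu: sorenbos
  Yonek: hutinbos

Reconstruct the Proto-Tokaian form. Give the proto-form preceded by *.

Position 4: Movike has i, Vuvatu has e, Yonek has i. Vuvatu preserves e here (none of its changes turn any other segment into e), so the proto-segment is *e.
Position 2: Movike has u, Vuvatu has o, Yonek has u. Yonek preserves u here (none of its changes turn any other segment into u), so the proto-segment is *u.
Position 3: Movike has t, Vuvatu has r, Yonek has t. Movike preserves t here (none of its changes turn any other segment into t), so the proto-segment is *t.
Verify the candidate proto-form against each daughter:
Movike: *sutenbos > sutinbos > hutinbos > hutinbus  (by vowel merger, debuccalisation, vowel merger)
Vuvatu: *sutenbos
  sutenbos → susenbos   [intervocalic lenition]
  susenbos (rule 2 does not apply)
  susenbos → sosenbos   [vowel merger]
  sosenbos → sorenbos   [rhotacism]
  giving Vuvatu sorenbos.
Yonek: *sutenbos
  sutenbos → sutinbos   [vowel merger]
  sutinbos → hutinbos   [debuccalisation]
  hutinbos (rule 3 does not apply)
  giving Yonek hutinbos.
*sutenbos is the unique common source.

*sutenbos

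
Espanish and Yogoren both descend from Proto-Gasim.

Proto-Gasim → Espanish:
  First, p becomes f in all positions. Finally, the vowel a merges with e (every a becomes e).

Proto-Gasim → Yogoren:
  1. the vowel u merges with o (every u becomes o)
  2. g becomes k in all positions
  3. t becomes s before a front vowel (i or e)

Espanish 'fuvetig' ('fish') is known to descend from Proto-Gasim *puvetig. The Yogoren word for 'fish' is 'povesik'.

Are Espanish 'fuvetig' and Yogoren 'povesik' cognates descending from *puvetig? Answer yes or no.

Derive the expected Yogoren reflex of *puvetig:
Yogoren: *puvetig > povetig > povetik > povesik  (by vowel merger, unconditioned shift, palatalisation)
Yogoren 'povesik' matches the regular reflex exactly, so the pair is cognate.

yes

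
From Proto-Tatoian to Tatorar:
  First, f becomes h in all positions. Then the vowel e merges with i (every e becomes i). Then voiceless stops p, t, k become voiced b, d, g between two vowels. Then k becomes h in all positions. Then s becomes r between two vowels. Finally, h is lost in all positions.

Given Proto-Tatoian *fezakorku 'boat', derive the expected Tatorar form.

Tatorar: start from *fezakorku.
  rule 1 (unconditioned shift): fezakorku → hezakorku
  rule 2 (vowel merger): hezakorku → hizakorku
  rule 3 (intervocalic voicing): hizakorku → hizagorku
  rule 4 (unconditioned shift): hizagorku → hizagorhu
  rule 5: no change — hizagorhu
  rule 6 (h-loss): hizagorhu → izagoru
  ⇒ Tatorar izagoru

izagoru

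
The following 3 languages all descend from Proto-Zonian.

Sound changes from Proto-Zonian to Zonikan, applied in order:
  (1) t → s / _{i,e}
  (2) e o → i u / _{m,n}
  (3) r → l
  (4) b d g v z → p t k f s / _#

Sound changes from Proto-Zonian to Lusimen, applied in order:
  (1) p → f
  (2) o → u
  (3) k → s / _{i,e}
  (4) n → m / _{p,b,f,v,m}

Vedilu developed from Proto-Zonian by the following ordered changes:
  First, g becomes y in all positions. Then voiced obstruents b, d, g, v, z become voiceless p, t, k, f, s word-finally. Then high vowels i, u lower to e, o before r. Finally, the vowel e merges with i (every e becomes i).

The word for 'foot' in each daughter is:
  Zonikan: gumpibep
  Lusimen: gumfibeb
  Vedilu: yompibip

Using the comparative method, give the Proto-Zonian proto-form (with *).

Position 7: Zonikan has e, Lusimen has e, Vedilu has i. Zonikan preserves e here (none of its changes turn any other segment into e), so the proto-segment is *e.
Position 1: Zonikan has g, Lusimen has g, Vedilu has y. Zonikan preserves g here (none of its changes turn any other segment into g), so the proto-segment is *g.
Position 4: Zonikan has p, Lusimen has f, Vedilu has p. Taking the neighbouring segments as reconstructed: Zonikan p can only go back to *p; Lusimen f could go back to *p or *f; Vedilu p can only go back to *p — the one source consistent with every daughter is *p.
Verify the candidate proto-form against each daughter:
Zonikan: start from *gompibeb.
  rule 1: no change — gompibeb
  rule 2 (pre-nasal raising): gompibeb → gumpibeb
  rule 3: no change — gumpibeb
  rule 4 (final devoicing): gumpibeb → gumpibep
  ⇒ Zonikan gumpibep
Lusimen: *gompibeb
  gompibeb → gomfibeb   [unconditioned shift]
  gomfibeb → gumfibeb   [vowel merger]
  gumfibeb (rule 3 does not apply)
  gumfibeb (rule 4 does not apply)
  giving Lusimen gumfibeb.
Vedilu: start from *gompibeb.
  rule 1 (unconditioned shift): gompibeb → yompibeb
  rule 2 (final devoicing): yompibeb → yompibep
  rule 3: no change — yompibep
  rule 4 (vowel merger): yompibep → yompibip
  ⇒ Vedilu yompibip
Only *gompibeb yields all of Zonikan gumpibep, Lusimen gumfibeb, Vedilu yompibip.

*gompibeb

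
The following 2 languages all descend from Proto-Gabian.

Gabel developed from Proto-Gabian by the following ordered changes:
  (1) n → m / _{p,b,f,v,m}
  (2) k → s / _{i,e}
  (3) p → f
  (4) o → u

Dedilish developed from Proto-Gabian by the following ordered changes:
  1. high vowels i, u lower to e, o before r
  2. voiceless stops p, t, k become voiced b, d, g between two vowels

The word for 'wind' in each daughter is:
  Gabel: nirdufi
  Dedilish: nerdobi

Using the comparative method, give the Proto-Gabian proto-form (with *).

*nirdopi

Position 5: Gabel has u, Dedilish has o. Taking the neighbouring segments as reconstructed: Gabel u could go back to *o or *u; Dedilish o can only go back to *o — the one source consistent with every daughter is *o.
Position 6: Gabel has f, Dedilish has b. Taking the neighbouring segments as reconstructed: Gabel f could go back to *p or *f; Dedilish b could go back to *p or *b — the one source consistent with every daughter is *p.
Position 2: Gabel has i, Dedilish has e. Gabel preserves i here (none of its changes turn any other segment into i), so the proto-segment is *i.
This points to *nirdopi. Verify forward in each daughter:
Gabel: *nirdopi > nirdofi > nirdufi  (by unconditioned shift, vowel merger)
Dedilish: *nirdopi
  nirdopi → nerdopi   [pre-rhotic lowering]
  nerdopi → nerdobi   [intervocalic voicing]
  giving Dedilish nerdobi.
Only *nirdopi yields all of Gabel nirdufi, Dedilish nerdobi.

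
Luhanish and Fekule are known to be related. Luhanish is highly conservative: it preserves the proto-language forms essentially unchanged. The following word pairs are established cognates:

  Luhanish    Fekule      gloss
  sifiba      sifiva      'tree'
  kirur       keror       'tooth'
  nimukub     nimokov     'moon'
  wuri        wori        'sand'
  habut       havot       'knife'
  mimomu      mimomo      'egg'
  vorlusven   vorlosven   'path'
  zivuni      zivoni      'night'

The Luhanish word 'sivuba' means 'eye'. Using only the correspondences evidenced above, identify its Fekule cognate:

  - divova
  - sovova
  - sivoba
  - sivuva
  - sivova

sivova

nimukub ~ nimokov — Luhanish u corresponds to Fekule o after a consonant, before a labial obstruent.
sifiba ~ sifiva — Luhanish b corresponds to Fekule v between vowels (before a back vowel).
Applying these to Luhanish 'sivuba':
  sivuba → sivoba   (u→o after a consonant, before a labial obstruent)
  sivoba → sivova   (b→v between vowels (before a back vowel))
So the Fekule cognate is 'sivova'.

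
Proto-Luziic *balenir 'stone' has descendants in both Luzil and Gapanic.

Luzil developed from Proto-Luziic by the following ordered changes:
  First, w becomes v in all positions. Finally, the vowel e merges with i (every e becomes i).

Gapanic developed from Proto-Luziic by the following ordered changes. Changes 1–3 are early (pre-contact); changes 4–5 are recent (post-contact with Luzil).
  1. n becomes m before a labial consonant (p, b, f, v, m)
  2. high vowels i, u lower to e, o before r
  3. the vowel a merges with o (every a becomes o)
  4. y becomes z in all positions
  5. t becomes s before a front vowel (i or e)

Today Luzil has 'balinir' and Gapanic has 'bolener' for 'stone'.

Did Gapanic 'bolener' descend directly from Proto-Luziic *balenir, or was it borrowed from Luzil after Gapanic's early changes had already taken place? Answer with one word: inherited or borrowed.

inherited

If inherited, *balenir would pass through all of Gapanic's changes:
Gapanic: *balenir > balener > bolener  (by pre-rhotic lowering, vowel merger)
If borrowed from Luzil 'balinir' after the early changes, it would undergo only the recent ones:
  rule 4 (unconditioned shift): no change (balinir)
  rule 5 (palatalisation): no change (balinir)
  ⇒ as a loan: balinir
Gapanic 'bolener' matches the inherited outcome exactly, so it is an inherited cognate, not a loan.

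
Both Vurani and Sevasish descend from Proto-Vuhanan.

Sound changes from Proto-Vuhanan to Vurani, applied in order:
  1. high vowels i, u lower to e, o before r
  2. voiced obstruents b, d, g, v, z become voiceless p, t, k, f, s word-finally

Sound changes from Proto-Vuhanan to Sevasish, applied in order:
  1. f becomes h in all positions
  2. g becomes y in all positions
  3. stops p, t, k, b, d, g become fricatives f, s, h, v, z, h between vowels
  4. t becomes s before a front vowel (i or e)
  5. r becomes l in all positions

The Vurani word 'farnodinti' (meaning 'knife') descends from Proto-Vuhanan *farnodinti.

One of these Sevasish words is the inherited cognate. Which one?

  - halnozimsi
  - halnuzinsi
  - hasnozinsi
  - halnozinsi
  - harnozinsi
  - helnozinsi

halnozinsi

Sevasish: *farnodinti > harnodinti > harnozinti > harnozinsi > halnozinsi  (by unconditioned shift, intervocalic lenition, palatalisation, unconditioned shift)
Only 'halnozinsi' matches the regular Sevasish development of *farnodinti.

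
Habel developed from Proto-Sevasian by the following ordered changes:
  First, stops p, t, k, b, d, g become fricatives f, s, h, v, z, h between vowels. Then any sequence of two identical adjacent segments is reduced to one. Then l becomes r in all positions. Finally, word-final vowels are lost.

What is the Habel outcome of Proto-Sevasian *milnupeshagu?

Habel: *milnupeshagu
  milnupeshagu → milnufeshahu   [intervocalic lenition]
  milnufeshahu (rule 2 does not apply)
  milnufeshahu → mirnufeshahu   [unconditioned shift]
  mirnufeshahu → mirnufeshah   [apocope]
  giving Habel mirnufeshah.

mirnufeshah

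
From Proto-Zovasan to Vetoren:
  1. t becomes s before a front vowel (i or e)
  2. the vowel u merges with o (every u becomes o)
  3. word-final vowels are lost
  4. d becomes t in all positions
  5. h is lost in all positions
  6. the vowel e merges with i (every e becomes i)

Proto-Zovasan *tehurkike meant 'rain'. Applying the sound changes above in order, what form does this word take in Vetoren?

Vetoren: start from *tehurkike.
  rule 1 (palatalisation): tehurkike → sehurkike
  rule 2 (vowel merger): sehurkike → sehorkike
  rule 3 (apocope): sehorkike → sehorkik
  rule 4: no change — sehorkik
  rule 5 (h-loss): sehorkik → seorkik
  rule 6 (vowel merger): seorkik → siorkik
  ⇒ Vetoren siorkik

siorkik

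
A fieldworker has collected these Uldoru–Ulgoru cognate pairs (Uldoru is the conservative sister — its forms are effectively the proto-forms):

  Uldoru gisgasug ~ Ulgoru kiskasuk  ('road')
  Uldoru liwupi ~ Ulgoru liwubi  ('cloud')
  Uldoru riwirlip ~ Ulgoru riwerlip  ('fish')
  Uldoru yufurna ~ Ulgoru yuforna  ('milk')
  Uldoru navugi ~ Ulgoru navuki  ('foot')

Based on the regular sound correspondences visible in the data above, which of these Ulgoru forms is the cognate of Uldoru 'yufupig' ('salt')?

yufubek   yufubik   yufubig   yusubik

liwupi ~ liwubi — Uldoru p corresponds to Ulgoru b between vowels (before a front vowel).
gisgasug ~ kiskasuk — Uldoru g corresponds to Ulgoru k word-finally.
Applying these to Uldoru 'yufupig':
  yufupig → yufubig   (p→b between vowels (before a front vowel))
  yufubig → yufubik   (g→k word-finally)
So the Ulgoru cognate is 'yufubik'.

yufubik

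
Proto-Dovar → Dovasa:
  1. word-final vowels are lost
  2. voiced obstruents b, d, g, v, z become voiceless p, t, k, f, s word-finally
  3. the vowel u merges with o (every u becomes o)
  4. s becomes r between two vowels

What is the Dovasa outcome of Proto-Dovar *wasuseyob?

Dovasa: *wasuseyob > wasuseyop > wasoseyop > waroreyop  (by final devoicing, vowel merger, rhotacism)

waroreyop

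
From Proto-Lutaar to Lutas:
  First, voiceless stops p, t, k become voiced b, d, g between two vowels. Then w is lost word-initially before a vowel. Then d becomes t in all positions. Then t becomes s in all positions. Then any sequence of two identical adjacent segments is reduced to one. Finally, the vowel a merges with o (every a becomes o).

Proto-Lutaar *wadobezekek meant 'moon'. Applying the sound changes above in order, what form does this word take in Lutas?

osobezegek

Lutas: start from *wadobezekek.
  rule 1 (intervocalic voicing): wadobezekek → wadobezegek
  rule 2 (glide loss): wadobezegek → adobezegek
  rule 3 (unconditioned shift): adobezegek → atobezegek
  rule 4 (unconditioned shift): atobezegek → asobezegek
  rule 5: no change — asobezegek
  rule 6 (vowel merger): asobezegek → osobezegek
  ⇒ Lutas osobezegek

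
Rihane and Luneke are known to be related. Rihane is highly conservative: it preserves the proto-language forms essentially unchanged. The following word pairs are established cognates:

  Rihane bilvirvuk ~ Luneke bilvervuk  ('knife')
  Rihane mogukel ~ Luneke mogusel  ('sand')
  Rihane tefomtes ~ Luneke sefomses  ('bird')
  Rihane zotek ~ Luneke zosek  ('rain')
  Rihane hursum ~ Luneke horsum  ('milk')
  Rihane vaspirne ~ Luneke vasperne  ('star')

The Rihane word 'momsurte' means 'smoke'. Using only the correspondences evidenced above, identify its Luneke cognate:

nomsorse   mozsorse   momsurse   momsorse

hursum ~ horsum — Rihane u corresponds to Luneke o after a consonant, before r.
tefomtes ~ sefomses — Rihane t corresponds to Luneke s after a consonant, before a front vowel.
Applying these to Rihane 'momsurte':
  momsurte → momsorte   (u→o after a consonant, before r)
  momsorte → momsorse   (t→s after a consonant, before a front vowel)
So the Luneke cognate is 'momsorse'.

momsorse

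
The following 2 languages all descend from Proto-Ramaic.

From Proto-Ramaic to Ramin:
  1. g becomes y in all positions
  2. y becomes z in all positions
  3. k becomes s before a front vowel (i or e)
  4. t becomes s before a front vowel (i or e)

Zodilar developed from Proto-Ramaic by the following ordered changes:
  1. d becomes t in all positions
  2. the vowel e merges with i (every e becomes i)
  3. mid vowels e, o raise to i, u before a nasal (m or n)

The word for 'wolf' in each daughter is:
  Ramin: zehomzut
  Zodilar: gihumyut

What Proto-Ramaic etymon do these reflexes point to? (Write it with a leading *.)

Position 1: Ramin has z, Zodilar has g. Zodilar preserves g here (none of its changes turn any other segment into g), so the proto-segment is *g.
Position 2: Ramin has e, Zodilar has i. Ramin preserves e here (none of its changes turn any other segment into e), so the proto-segment is *e.
Verify the candidate proto-form against each daughter:
Ramin: *gehomyut > yehomyut > zehomzut  (by unconditioned shift, unconditioned shift)
Zodilar: *gehomyut
  gehomyut (rule 1 does not apply)
  gehomyut → gihomyut   [vowel merger]
  gihomyut → gihumyut   [pre-nasal raising]
  giving Zodilar gihumyut.
Only *gehomyut yields all of Ramin zehomzut, Zodilar gihumyut.

*gehomyut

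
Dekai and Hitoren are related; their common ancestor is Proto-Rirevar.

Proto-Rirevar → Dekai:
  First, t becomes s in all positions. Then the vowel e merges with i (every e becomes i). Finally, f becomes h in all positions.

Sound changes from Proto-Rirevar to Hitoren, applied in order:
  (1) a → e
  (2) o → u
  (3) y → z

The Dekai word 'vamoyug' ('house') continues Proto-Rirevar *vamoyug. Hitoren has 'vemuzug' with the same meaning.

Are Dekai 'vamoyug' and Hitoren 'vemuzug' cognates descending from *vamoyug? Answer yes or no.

yes

Derive the expected Hitoren reflex of *vamoyug:
Hitoren: start from *vamoyug.
  rule 1 (vowel merger): vamoyug → vemoyug
  rule 2 (vowel merger): vemoyug → vemuyug
  rule 3 (unconditioned shift): vemuyug → vemuzug
  ⇒ Hitoren vemuzug
Hitoren 'vemuzug' matches the regular reflex exactly, so the pair is cognate.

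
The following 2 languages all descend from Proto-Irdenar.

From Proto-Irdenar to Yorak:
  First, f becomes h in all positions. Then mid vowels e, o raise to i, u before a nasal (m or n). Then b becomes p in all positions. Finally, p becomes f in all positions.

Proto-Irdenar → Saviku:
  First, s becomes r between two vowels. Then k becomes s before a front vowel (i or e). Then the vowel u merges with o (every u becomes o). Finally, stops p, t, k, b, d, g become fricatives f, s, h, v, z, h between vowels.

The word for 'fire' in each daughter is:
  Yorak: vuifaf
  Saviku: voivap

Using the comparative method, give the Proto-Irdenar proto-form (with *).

Position 4: Yorak has f, Saviku has v. Taking the neighbouring segments as reconstructed: Yorak f could go back to *p or *b; Saviku v could go back to *b or *v — the one source consistent with every daughter is *b.
Position 2: Yorak has u, Saviku has o. Taking the neighbouring segments as reconstructed: Yorak u can only go back to *u; Saviku o could go back to *o or *u — the one source consistent with every daughter is *u.
Continuing position by position gives *vuibap; check it forward:
Yorak: start from *vuibap.
  rule 1: no change — vuibap
  rule 2: no change — vuibap
  rule 3 (unconditioned shift): vuibap → vuipap
  rule 4 (unconditioned shift): vuipap → vuifaf
  ⇒ Yorak vuifaf
Saviku: *vuibap > voibap > voivap  (by vowel merger, intervocalic lenition)
Only *vuibap yields all of Yorak vuifaf, Saviku voivap.

*vuibap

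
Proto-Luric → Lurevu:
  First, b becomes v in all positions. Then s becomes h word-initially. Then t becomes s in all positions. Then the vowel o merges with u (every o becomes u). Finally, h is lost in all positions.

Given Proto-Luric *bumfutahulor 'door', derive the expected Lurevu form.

vumfusaulur

Lurevu: *bumfutahulor > vumfutahulor > vumfusahulor > vumfusahulur > vumfusaulur  (by unconditioned shift, unconditioned shift, vowel merger, h-loss)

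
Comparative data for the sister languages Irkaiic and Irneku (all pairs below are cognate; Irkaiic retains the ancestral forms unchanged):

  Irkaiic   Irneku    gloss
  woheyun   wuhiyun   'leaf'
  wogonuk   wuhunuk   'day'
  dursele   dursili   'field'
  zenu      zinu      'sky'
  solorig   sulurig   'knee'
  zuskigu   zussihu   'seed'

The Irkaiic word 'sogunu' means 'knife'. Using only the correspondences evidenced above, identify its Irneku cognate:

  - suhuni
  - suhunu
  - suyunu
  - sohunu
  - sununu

suhunu

woheyun ~ wuhiyun, wogonuk ~ wuhunuk — Irkaiic o corresponds to Irneku u after a consonant, before a consonant other than r, m, n, p, b, f, v.
zuskigu ~ zussihu — Irkaiic g corresponds to Irneku h between vowels (before a back vowel).
Applying these to Irkaiic 'sogunu':
  sogunu → sugunu   (o→u after a consonant, before a consonant other than r, m, n, p, b, f, v)
  sugunu → suhunu   (g→h between vowels (before a back vowel))
So the Irneku cognate is 'suhunu'.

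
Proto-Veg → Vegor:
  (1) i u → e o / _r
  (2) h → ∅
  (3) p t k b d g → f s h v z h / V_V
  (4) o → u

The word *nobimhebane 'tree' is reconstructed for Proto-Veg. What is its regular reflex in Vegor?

Vegor: start from *nobimhebane.
  rule 1: no change — nobimhebane
  rule 2 (h-loss): nobimhebane → nobimebane
  rule 3 (intervocalic lenition): nobimebane → novimevane
  rule 4 (vowel merger): novimevane → nuvimevane
  ⇒ Vegor nuvimevane

nuvimevane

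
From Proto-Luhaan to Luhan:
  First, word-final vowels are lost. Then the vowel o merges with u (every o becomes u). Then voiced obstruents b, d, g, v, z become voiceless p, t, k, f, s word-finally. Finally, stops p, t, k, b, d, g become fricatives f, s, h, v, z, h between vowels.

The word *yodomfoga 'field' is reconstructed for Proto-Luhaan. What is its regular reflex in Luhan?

yuzumfuk

Luhan: *yodomfoga > yodomfog > yudumfug > yudumfuk > yuzumfuk  (by apocope, vowel merger, final devoicing, intervocalic lenition)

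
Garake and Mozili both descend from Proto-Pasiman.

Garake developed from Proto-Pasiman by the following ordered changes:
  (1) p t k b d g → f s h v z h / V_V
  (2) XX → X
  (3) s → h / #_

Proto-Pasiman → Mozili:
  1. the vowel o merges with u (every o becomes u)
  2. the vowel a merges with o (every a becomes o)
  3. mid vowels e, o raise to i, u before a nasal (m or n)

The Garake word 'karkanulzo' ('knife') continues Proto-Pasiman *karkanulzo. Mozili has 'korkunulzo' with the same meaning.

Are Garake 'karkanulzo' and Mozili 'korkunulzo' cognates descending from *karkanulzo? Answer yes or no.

no

Derive the expected Mozili reflex of *karkanulzo:
Mozili: start from *karkanulzo.
  rule 1 (vowel merger): karkanulzo → karkanulzu
  rule 2 (vowel merger): karkanulzu → korkonulzu
  rule 3 (pre-nasal raising): korkonulzu → korkunulzu
  ⇒ Mozili korkunulzu
The regular Mozili reflex would be 'korkunulzu', but the attested form is 'korkunulzo'. The correspondence is irregular, so they are not cognates (the Mozili form has a different source).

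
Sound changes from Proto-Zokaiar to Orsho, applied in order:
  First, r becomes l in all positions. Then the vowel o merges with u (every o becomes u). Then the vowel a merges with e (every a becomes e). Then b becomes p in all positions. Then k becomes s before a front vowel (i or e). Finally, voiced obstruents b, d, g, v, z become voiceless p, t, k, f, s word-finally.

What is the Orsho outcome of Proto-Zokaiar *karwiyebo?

selwiyepu

Orsho: start from *karwiyebo.
  rule 1 (unconditioned shift): karwiyebo → kalwiyebo
  rule 2 (vowel merger): kalwiyebo → kalwiyebu
  rule 3 (vowel merger): kalwiyebu → kelwiyebu
  rule 4 (unconditioned shift): kelwiyebu → kelwiyepu
  rule 5 (palatalisation): kelwiyepu → selwiyepu
  rule 6: no change — selwiyepu
  ⇒ Orsho selwiyepu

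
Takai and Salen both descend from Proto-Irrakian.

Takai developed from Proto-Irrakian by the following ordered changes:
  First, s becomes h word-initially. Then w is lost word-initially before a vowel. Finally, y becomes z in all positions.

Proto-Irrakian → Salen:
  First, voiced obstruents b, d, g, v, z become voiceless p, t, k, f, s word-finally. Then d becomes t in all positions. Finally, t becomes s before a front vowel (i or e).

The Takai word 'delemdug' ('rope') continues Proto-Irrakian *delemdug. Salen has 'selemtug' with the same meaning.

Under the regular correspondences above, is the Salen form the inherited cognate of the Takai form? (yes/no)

no

Derive the expected Salen reflex of *delemdug:
Salen: *delemdug
  delemdug → delemduk   [final devoicing]
  delemduk → telemtuk   [unconditioned shift]
  telemtuk → selemtuk   [palatalisation]
  giving Salen selemtuk.
The regular Salen reflex would be 'selemtuk', but the attested form is 'selemtug'. The correspondence is irregular, so they are not cognates (the Salen form has a different source).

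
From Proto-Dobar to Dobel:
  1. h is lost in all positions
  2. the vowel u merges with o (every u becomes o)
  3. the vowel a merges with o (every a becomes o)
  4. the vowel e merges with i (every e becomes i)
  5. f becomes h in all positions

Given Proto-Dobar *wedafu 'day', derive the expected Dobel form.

widoho

Dobel: *wedafu > wedafo > wedofo > widofo > widoho  (by vowel merger, vowel merger, vowel merger, unconditioned shift)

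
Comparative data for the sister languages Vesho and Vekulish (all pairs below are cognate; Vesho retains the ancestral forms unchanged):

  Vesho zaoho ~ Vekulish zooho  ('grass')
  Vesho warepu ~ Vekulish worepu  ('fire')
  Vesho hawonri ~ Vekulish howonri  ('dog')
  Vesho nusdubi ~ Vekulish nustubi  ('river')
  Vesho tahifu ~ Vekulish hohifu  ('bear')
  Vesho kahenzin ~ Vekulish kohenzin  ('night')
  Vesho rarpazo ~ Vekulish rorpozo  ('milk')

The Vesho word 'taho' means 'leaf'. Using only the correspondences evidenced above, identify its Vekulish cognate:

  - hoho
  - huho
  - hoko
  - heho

hoho

tahifu ~ hohifu — Vesho t corresponds to Vekulish h word-initially before a back vowel.
hawonri ~ howonri, tahifu ~ hohifu — Vesho a corresponds to Vekulish o after a consonant, before a consonant other than r, m, n, p, b, f, v.
Applying these to Vesho 'taho':
  taho → haho   (t→h word-initially before a back vowel)
  haho → hoho   (a→o after a consonant, before a consonant other than r, m, n, p, b, f, v)
So the Vekulish cognate is 'hoho'.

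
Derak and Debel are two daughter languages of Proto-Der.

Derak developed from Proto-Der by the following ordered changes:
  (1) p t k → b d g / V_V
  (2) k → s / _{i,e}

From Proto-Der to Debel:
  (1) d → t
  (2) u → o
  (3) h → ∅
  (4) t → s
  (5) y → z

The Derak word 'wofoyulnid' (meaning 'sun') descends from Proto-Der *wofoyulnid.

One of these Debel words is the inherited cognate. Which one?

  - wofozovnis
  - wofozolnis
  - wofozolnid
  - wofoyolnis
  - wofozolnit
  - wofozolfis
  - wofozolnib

Debel: *wofoyulnid
  wofoyulnid → wofoyulnit   [unconditioned shift]
  wofoyulnit → wofoyolnit   [vowel merger]
  wofoyolnit (rule 3 does not apply)
  wofoyolnit → wofoyolnis   [unconditioned shift]
  wofoyolnis → wofozolnis   [unconditioned shift]
  giving Debel wofozolnis.

wofozolnis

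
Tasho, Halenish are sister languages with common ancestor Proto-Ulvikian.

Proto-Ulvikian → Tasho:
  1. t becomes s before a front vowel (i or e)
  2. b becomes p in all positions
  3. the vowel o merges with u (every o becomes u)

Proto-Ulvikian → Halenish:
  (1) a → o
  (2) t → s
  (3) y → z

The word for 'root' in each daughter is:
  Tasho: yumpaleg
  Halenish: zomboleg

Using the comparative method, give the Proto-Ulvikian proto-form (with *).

Position 1: Tasho has y, Halenish has z. Tasho preserves y here (none of its changes turn any other segment into y), so the proto-segment is *y.
Position 2: Tasho has u, Halenish has o. Taking the neighbouring segments as reconstructed: Tasho u could go back to *o or *u; Halenish o could go back to *a or *o — the one source consistent with every daughter is *o.
Verify the candidate proto-form against each daughter:
Tasho: *yombaleg > yompaleg > yumpaleg  (by unconditioned shift, vowel merger)
Halenish: *yombaleg
  yombaleg → yomboleg   [vowel merger]
  yomboleg (rule 2 does not apply)
  yomboleg → zomboleg   [unconditioned shift]
  giving Halenish zomboleg.
*yombaleg is the unique common source.

*yombaleg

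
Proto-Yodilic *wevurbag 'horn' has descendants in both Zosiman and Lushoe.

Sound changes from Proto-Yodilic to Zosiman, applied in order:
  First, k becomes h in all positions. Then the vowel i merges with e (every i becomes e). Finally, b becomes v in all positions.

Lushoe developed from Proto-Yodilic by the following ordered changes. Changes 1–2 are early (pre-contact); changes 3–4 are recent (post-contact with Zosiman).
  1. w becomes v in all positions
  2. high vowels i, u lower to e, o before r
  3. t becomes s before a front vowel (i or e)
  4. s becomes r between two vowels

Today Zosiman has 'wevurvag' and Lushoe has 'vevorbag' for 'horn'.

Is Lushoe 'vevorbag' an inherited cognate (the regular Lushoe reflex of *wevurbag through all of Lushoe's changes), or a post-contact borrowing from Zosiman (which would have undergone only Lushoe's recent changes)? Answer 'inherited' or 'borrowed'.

inherited

If inherited, *wevurbag would pass through all of Lushoe's changes:
Lushoe: *wevurbag
  wevurbag → vevurbag   [unconditioned shift]
  vevurbag → vevorbag   [pre-rhotic lowering]
  vevorbag (rule 3 does not apply)
  vevorbag (rule 4 does not apply)
  giving Lushoe vevorbag.
If borrowed from Zosiman 'wevurvag' after the early changes, it would undergo only the recent ones:
  rule 3 (palatalisation): no change (wevurvag)
  rule 4 (rhotacism): no change (wevurvag)
  ⇒ as a loan: wevurvag
Lushoe 'vevorbag' matches the inherited outcome exactly, so it is an inherited cognate, not a loan.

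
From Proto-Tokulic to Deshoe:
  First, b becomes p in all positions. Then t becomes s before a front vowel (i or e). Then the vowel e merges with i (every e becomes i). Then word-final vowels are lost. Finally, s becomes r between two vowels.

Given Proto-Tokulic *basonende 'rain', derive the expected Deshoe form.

paronind

Deshoe: start from *basonende.
  rule 1 (unconditioned shift): basonende → pasonende
  rule 2: no change — pasonende
  rule 3 (vowel merger): pasonende → pasonindi
  rule 4 (apocope): pasonindi → pasonind
  rule 5 (rhotacism): pasonind → paronind
  ⇒ Deshoe paronind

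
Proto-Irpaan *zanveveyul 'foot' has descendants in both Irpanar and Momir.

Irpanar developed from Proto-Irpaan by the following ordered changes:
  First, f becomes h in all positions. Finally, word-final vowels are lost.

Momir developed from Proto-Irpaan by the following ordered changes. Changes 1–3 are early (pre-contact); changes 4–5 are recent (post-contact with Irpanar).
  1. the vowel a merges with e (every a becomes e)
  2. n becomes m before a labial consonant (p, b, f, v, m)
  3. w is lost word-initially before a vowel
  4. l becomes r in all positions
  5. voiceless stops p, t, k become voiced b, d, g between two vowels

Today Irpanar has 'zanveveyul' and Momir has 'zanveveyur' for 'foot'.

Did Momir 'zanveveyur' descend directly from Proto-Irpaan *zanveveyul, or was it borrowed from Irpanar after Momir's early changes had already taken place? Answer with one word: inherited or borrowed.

borrowed

If inherited, *zanveveyul would pass through all of Momir's changes:
Momir: *zanveveyul
  zanveveyul → zenveveyul   [vowel merger]
  zenveveyul → zemveveyul   [nasal place assimilation]
  zemveveyul (rule 3 does not apply)
  zemveveyul → zemveveyur   [unconditioned shift]
  zemveveyur (rule 5 does not apply)
  giving Momir zemveveyur.
If borrowed from Irpanar 'zanveveyul' after the early changes, it would undergo only the recent ones:
  rule 4 (unconditioned shift): zanveveyul → zanveveyur
  rule 5 (intervocalic voicing): no change (zanveveyur)
  ⇒ as a loan: zanveveyur
Momir 'zanveveyur' matches the loan outcome 'zanveveyur', not the inherited 'zemveveyur' — it skipped the early Momir changes, so it was borrowed from Irpanar.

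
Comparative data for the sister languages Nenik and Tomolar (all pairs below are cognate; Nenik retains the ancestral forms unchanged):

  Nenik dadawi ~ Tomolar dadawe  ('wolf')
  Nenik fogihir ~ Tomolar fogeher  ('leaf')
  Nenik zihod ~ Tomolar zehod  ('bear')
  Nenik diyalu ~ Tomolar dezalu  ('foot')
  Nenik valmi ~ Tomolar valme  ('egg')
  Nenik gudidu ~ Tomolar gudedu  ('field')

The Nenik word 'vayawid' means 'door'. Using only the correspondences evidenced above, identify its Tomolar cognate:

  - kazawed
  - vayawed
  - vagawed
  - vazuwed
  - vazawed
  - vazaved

vazawed

diyalu ~ dezalu — Nenik y corresponds to Tomolar z between vowels (before a back vowel).
fogihir ~ fogeher, zihod ~ zehod — Nenik i corresponds to Tomolar e after a consonant, before a consonant other than r, m, n, p, b, f, v.
Applying these to Nenik 'vayawid':
  vayawid → vazawid   (y→z between vowels (before a back vowel))
  vazawid → vazawed   (i→e after a consonant, before a consonant other than r, m, n, p, b, f, v)
So the Tomolar cognate is 'vazawed'.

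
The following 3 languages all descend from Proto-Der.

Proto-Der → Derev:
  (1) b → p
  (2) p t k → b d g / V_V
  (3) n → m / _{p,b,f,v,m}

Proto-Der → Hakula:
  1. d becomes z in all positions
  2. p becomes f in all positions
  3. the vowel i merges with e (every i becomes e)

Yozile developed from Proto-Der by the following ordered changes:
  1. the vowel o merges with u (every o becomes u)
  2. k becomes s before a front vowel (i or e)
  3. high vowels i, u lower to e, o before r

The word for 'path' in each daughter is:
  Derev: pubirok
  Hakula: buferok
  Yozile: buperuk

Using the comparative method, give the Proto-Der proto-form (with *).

Position 3: Derev has b, Hakula has f, Yozile has p. Yozile preserves p here (none of its changes turn any other segment into p), so the proto-segment is *p.
Position 1: Derev has p, Hakula has b, Yozile has b. Hakula preserves b here (none of its changes turn any other segment into b), so the proto-segment is *b.
Position 4: Derev has i, Hakula has e, Yozile has e. Derev preserves i here (none of its changes turn any other segment into i), so the proto-segment is *i.
Continuing position by position gives *bupirok; check it forward:
Derev: *bupirok
  bupirok → pupirok   [unconditioned shift]
  pupirok → pubirok   [intervocalic voicing]
  pubirok (rule 3 does not apply)
  giving Derev pubirok.
Hakula: start from *bupirok.
  rule 1: no change — bupirok
  rule 2 (unconditioned shift): bupirok → bufirok
  rule 3 (vowel merger): bufirok → buferok
  ⇒ Hakula buferok
Yozile: *bupirok > bupiruk > buperuk  (by vowel merger, pre-rhotic lowering)
No other proto-form is consistent with every reflex, so the reconstruction is *bupirok.

*bupirok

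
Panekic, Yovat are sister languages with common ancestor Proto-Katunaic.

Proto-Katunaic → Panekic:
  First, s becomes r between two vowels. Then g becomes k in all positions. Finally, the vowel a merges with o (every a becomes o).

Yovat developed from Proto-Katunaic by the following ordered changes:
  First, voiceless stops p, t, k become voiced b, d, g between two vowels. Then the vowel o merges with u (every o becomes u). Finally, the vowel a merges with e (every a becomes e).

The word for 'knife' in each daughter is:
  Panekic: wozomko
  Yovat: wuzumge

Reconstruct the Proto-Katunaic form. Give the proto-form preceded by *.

Position 4: Panekic has o, Yovat has u. Taking the neighbouring segments as reconstructed: Panekic o could go back to *a or *o; Yovat u could go back to *o or *u — the one source consistent with every daughter is *o.
Position 6: Panekic has k, Yovat has g. Taking the neighbouring segments as reconstructed: Panekic k could go back to *k or *g; Yovat g can only go back to *g — the one source consistent with every daughter is *g.
Verify the candidate proto-form against each daughter:
Panekic: *wozomga
  wozomga (rule 1 does not apply)
  wozomga → wozomka   [unconditioned shift]
  wozomka → wozomko   [vowel merger]
  giving Panekic wozomko.
Yovat: start from *wozomga.
  rule 1: no change — wozomga
  rule 2 (vowel merger): wozomga → wuzumga
  rule 3 (vowel merger): wuzumga → wuzumge
  ⇒ Yovat wuzumge
Only *wozomga yields all of Panekic wozomko, Yovat wuzumge.

*wozomga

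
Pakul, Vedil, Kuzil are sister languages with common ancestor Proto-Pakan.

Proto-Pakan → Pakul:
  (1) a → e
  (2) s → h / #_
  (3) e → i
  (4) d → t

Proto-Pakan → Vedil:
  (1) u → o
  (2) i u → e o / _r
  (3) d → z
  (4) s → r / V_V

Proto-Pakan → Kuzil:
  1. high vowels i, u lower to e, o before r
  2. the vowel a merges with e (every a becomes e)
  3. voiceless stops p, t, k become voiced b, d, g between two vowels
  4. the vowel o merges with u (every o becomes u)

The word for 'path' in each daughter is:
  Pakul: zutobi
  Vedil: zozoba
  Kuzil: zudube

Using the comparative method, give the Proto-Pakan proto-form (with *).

*zudoba

Position 6: Pakul has i, Vedil has a, Kuzil has e. Vedil preserves a here (none of its changes turn any other segment into a), so the proto-segment is *a.
Position 4: Pakul has o, Vedil has o, Kuzil has u. Pakul preserves o here (none of its changes turn any other segment into o), so the proto-segment is *o.
Verify the candidate proto-form against each daughter:
Pakul: start from *zudoba.
  rule 1 (vowel merger): zudoba → zudobe
  rule 2: no change — zudobe
  rule 3 (vowel merger): zudobe → zudobi
  rule 4 (unconditioned shift): zudobi → zutobi
  ⇒ Pakul zutobi
Vedil: start from *zudoba.
  rule 1 (vowel merger): zudoba → zodoba
  rule 2: no change — zodoba
  rule 3 (unconditioned shift): zodoba → zozoba
  rule 4: no change — zozoba
  ⇒ Vedil zozoba
Kuzil: start from *zudoba.
  rule 1: no change — zudoba
  rule 2 (vowel merger): zudoba → zudobe
  rule 3: no change — zudobe
  rule 4 (vowel merger): zudobe → zudube
  ⇒ Kuzil zudube
Only *zudoba yields all of Pakul zutobi, Vedil zozoba, Kuzil zudube.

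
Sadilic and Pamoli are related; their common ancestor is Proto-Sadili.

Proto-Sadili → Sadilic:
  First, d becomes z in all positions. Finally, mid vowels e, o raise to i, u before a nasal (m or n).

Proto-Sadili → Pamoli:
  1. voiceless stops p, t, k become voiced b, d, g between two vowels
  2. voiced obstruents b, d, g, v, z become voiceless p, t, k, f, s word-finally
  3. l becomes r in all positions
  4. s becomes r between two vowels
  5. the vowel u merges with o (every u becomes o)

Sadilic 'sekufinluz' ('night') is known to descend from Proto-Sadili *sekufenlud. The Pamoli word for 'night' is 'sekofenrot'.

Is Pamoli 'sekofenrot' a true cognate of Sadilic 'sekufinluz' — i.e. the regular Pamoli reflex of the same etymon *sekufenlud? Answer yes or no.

no

Derive the expected Pamoli reflex of *sekufenlud:
Pamoli: *sekufenlud
  sekufenlud → segufenlud   [intervocalic voicing]
  segufenlud → segufenlut   [final devoicing]
  segufenlut → segufenrut   [unconditioned shift]
  segufenrut (rule 4 does not apply)
  segufenrut → segofenrot   [vowel merger]
  giving Pamoli segofenrot.
The regular Pamoli reflex would be 'segofenrot', but the attested form is 'sekofenrot'. The correspondence is irregular, so they are not cognates (the Pamoli form has a different source).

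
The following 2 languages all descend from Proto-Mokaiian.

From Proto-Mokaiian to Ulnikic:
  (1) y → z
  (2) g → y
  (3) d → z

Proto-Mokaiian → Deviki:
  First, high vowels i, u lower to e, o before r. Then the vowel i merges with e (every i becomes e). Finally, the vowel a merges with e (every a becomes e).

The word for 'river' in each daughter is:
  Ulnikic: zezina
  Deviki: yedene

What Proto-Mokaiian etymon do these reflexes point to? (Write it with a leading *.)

Position 6: Ulnikic has a, Deviki has e. Ulnikic preserves a here (none of its changes turn any other segment into a), so the proto-segment is *a.
Position 3: Ulnikic has z, Deviki has d. Deviki preserves d here (none of its changes turn any other segment into d), so the proto-segment is *d.
Continuing position by position gives *yedina; check it forward:
Ulnikic: *yedina > zedina > zezina  (by unconditioned shift, unconditioned shift)
Deviki: *yedina
  yedina (rule 1 does not apply)
  yedina → yedena   [vowel merger]
  yedena → yedene   [vowel merger]
  giving Deviki yedene.
Only *yedina yields all of Ulnikic zezina, Deviki yedene.

*yedina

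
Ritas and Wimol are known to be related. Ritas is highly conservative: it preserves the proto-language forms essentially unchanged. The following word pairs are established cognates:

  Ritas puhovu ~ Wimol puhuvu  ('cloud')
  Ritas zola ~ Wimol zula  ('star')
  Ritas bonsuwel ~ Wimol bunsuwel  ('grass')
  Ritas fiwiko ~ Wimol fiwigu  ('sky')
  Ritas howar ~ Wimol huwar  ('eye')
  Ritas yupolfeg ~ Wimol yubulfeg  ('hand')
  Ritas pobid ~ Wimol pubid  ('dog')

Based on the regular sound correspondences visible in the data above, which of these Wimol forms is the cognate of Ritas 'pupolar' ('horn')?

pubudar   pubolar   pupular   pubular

yupolfeg ~ yubulfeg — Ritas p corresponds to Wimol b between vowels (before a back vowel).
zola ~ zula, howar ~ huwar — Ritas o corresponds to Wimol u after a consonant, before a consonant other than r, m, n, p, b, f, v.
Applying these to Ritas 'pupolar':
  pupolar → pubolar   (p→b between vowels (before a back vowel))
  pubolar → pubular   (o→u after a consonant, before a consonant other than r, m, n, p, b, f, v)
So the Wimol cognate is 'pubular'.

pubular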